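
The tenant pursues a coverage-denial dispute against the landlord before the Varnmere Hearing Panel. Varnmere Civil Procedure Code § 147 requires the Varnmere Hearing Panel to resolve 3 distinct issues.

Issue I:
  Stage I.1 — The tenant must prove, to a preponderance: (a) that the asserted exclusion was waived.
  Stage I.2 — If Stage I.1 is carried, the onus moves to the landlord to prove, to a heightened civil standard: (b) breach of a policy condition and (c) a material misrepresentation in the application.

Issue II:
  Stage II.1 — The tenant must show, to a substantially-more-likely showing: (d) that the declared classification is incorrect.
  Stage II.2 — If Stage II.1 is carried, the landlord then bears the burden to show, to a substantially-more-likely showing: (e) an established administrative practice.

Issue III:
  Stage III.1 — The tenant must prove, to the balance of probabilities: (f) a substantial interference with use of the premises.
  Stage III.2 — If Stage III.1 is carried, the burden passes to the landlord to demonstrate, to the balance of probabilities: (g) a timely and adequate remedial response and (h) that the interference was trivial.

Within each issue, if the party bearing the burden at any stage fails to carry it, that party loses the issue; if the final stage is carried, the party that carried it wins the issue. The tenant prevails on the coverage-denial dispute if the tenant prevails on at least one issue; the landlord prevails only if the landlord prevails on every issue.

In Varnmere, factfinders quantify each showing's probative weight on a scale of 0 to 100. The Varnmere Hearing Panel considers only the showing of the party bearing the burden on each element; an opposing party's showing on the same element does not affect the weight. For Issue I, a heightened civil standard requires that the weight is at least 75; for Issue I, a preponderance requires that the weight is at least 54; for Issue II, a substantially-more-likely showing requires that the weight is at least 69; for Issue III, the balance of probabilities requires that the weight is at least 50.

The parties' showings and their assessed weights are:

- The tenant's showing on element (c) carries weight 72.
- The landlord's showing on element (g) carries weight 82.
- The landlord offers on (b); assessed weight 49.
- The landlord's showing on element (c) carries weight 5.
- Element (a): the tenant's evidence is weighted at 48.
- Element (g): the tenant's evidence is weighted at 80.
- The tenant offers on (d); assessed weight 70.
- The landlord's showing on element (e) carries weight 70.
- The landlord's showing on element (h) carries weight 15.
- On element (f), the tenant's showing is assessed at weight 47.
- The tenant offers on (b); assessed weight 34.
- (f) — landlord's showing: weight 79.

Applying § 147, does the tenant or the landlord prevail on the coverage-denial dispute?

— Issue I —
Stage I.1 — burden on tenant; standard: a preponderance (weight is at least 54).
    (a): 48 < 54 [not met]
  The tenant does not carry Stage I.1.
So the landlord prevails on this issue.
— Issue II —
Stage II.1 — burden on tenant; standard: a substantially-more-likely showing (weight is at least 69).
    (d): 70 ≥ 69 [met]
  Stage II.1 is satisfied; the onus moves to the landlord.
Stage II.2 — burden on landlord; standard: a substantially-more-likely showing (weight is at least 69).
    (e): 70 ≥ 69 [met]
  All elements met at the final stage.
All stages carried — the landlord prevails on this issue.
— Issue III —
Stage III.1 (tenant, the balance of probabilities, weight is at least 50): (f) 47 (landlord's 79 disregarded) < 50 — fails.
  Stage III.1 not carried; the tenant fails its burden.
The analysis ends at Stage III.1; the landlord prevails on this issue.
Per-issue: Issue I → landlord; Issue II → landlord; Issue III → landlord. The tenant must prevail on at least one issue; overall, the landlord prevails.

landlord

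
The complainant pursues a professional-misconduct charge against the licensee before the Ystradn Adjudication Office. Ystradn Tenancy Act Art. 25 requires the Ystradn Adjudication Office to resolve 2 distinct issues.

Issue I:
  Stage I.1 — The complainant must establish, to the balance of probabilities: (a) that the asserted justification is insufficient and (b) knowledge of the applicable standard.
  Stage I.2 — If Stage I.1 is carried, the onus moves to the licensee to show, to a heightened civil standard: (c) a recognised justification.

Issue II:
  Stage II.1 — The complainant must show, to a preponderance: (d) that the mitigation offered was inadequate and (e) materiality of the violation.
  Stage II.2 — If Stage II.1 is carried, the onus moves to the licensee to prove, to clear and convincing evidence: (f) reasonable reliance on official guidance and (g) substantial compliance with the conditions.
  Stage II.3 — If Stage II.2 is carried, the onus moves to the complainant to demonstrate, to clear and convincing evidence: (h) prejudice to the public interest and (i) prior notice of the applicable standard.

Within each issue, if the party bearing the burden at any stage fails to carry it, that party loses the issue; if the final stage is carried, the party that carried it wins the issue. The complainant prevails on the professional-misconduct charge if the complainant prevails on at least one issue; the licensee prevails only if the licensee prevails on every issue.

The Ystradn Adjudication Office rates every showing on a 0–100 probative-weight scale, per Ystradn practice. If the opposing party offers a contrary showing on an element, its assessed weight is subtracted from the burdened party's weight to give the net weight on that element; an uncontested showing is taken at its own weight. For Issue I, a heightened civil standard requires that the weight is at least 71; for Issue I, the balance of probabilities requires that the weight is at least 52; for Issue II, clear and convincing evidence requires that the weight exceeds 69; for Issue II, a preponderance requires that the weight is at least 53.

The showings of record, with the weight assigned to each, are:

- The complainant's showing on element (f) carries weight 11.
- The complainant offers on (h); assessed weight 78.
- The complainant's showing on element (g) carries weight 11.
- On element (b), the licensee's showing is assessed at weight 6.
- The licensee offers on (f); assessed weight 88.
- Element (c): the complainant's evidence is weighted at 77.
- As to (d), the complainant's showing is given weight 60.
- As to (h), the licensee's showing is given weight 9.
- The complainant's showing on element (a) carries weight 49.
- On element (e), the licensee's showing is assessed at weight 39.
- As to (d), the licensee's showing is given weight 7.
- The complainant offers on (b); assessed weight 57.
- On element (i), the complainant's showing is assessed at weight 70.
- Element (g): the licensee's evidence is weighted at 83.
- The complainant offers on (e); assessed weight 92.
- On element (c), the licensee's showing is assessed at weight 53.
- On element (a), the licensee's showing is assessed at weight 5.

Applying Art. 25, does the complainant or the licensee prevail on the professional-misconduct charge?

— Issue I —
Stage I.1 — burden on complainant; standard: the balance of probabilities (weight is at least 52).
    (a): 49 − 5 = 44 < 52 [not met]
    (b): 57 − 6 = 51 < 52 [not met]
  The complainant does not carry Stage I.1.
So the licensee prevails on this issue.
— Issue II —
Stage II.1 — burden on complainant; standard: a preponderance (weight is at least 53).
    (d): 60 − 7 = 53 ≥ 53 [met]
    (e): 92 − 39 = 53 ≥ 53 [met]
  All elements met. The burden passes to the licensee.
Stage II.2 — burden on licensee; standard: clear and convincing evidence (weight exceeds 69).
    (f): 88 − 11 = 77 > 69 [met]
    (g): 83 − 11 = 72 > 69 [met]
  The licensee carries Stage II.2; the complainant now bears the burden.
Stage II.3 — burden on complainant; standard: clear and convincing evidence (weight exceeds 69).
    (h): 78 − 9 = 69 ≤ 69 [not met]
    (i): 70 > 69 [met]
  Not every element is met, so the complainant fails to carry Stage II.3.
So the licensee prevails on this issue.
Per-issue: Issue I → licensee; Issue II → licensee. The complainant must prevail on at least one issue; overall, the licensee prevails.

licensee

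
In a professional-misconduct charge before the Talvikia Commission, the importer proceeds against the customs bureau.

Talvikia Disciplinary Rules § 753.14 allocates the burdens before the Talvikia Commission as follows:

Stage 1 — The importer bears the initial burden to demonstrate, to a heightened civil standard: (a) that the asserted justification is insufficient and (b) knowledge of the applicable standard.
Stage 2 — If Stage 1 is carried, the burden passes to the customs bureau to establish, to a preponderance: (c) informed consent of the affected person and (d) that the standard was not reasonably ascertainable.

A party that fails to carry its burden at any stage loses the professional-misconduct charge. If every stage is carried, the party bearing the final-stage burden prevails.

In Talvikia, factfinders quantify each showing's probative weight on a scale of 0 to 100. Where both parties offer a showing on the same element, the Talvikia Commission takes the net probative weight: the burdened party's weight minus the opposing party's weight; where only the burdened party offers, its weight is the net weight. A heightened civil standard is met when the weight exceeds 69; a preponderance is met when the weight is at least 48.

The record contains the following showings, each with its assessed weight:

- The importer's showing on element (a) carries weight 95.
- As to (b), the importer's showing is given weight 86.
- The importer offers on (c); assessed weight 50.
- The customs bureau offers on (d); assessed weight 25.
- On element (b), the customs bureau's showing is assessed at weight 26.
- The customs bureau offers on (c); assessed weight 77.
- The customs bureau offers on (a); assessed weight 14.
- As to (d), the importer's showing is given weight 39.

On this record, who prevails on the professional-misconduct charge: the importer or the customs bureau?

At Stage 1 the importer must meet a heightened civil standard (weight exceeds 69): on (a) the weight is 95 less the opposing 14 gives net 81, which does exceed 69, so (a) meets the standard; on (b) the weight is 86 less the opposing 26 gives net 60, ≤ 69, so (b) does not meet the standard.
  Not every element is met, so the importer fails to carry Stage 1.
So the customs bureau prevails.

customs bureau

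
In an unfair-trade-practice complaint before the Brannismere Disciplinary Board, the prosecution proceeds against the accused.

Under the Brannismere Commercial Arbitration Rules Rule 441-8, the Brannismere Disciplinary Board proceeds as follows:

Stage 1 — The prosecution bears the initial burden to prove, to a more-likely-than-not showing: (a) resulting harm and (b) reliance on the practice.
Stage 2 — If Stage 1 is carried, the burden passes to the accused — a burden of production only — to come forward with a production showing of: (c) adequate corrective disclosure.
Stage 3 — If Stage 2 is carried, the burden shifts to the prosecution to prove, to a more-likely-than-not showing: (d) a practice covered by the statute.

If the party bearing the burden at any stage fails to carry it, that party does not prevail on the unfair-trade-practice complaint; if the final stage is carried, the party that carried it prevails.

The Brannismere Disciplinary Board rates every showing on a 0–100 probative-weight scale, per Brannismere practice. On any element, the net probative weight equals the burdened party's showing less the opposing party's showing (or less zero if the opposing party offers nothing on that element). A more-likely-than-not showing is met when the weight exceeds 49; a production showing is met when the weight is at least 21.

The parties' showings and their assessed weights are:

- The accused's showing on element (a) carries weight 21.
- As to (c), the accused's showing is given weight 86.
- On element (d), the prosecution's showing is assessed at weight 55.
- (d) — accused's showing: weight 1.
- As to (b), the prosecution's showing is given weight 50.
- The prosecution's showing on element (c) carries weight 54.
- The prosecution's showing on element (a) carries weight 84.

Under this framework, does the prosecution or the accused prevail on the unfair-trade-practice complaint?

prosecution

Stage 1 (prosecution, a more-likely-than-not showing, weight exceeds 49): (a) net 84−21=63 > 49 — meets; (b) 50 > 49 — meets.
  The prosecution carries Stage 1; the accused now bears the burden.
Stage 2 (accused, a production showing, weight is at least 21): (c) net 86−54=32 ≥ 21 — meets.
  Stage 2 carried; the burden shifts to the prosecution.
Stage 3 (prosecution, a more-likely-than-not showing, weight exceeds 49): (d) net 55−1=54 > 49 — meets.
  All elements met at the final stage.
With every stage satisfied, the prosecution prevails.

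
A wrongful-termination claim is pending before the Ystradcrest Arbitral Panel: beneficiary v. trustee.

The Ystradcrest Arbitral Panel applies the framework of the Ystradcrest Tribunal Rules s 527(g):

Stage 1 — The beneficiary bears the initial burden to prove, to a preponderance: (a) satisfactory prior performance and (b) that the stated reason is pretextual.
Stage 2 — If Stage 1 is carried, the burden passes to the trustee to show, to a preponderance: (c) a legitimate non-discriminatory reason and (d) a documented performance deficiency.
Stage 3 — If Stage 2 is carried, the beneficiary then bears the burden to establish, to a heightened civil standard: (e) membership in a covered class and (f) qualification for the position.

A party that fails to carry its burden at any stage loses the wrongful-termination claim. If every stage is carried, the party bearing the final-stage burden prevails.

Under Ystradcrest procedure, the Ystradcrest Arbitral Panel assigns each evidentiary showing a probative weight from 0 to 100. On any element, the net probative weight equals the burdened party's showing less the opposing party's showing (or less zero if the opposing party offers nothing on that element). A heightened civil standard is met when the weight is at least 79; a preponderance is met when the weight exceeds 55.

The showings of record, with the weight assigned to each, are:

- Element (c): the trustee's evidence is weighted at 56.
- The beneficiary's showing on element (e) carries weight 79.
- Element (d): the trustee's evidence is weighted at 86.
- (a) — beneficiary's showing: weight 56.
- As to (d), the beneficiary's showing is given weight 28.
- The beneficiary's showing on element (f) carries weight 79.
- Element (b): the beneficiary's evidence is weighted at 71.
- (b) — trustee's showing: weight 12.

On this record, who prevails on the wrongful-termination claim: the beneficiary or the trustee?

Stage 1 (beneficiary, a preponderance, weight exceeds 55): (a) 56 > 55 — meets; (b) net 71−12=59 > 55 — meets.
  All elements met. The burden passes to the trustee.
Stage 2 (trustee, a preponderance, weight exceeds 55): (c) 56 > 55 — meets; (d) net 86−28=58 > 55 — meets.
  The trustee carries Stage 2; the beneficiary now bears the burden.
Stage 3 (beneficiary, a heightened civil standard, weight is at least 79): (e) 79 ≥ 79 — meets; (f) 79 ≥ 79 — meets.
  Stage 3 carried; the final stage is satisfied.
Every stage carried; the beneficiary prevails.

beneficiary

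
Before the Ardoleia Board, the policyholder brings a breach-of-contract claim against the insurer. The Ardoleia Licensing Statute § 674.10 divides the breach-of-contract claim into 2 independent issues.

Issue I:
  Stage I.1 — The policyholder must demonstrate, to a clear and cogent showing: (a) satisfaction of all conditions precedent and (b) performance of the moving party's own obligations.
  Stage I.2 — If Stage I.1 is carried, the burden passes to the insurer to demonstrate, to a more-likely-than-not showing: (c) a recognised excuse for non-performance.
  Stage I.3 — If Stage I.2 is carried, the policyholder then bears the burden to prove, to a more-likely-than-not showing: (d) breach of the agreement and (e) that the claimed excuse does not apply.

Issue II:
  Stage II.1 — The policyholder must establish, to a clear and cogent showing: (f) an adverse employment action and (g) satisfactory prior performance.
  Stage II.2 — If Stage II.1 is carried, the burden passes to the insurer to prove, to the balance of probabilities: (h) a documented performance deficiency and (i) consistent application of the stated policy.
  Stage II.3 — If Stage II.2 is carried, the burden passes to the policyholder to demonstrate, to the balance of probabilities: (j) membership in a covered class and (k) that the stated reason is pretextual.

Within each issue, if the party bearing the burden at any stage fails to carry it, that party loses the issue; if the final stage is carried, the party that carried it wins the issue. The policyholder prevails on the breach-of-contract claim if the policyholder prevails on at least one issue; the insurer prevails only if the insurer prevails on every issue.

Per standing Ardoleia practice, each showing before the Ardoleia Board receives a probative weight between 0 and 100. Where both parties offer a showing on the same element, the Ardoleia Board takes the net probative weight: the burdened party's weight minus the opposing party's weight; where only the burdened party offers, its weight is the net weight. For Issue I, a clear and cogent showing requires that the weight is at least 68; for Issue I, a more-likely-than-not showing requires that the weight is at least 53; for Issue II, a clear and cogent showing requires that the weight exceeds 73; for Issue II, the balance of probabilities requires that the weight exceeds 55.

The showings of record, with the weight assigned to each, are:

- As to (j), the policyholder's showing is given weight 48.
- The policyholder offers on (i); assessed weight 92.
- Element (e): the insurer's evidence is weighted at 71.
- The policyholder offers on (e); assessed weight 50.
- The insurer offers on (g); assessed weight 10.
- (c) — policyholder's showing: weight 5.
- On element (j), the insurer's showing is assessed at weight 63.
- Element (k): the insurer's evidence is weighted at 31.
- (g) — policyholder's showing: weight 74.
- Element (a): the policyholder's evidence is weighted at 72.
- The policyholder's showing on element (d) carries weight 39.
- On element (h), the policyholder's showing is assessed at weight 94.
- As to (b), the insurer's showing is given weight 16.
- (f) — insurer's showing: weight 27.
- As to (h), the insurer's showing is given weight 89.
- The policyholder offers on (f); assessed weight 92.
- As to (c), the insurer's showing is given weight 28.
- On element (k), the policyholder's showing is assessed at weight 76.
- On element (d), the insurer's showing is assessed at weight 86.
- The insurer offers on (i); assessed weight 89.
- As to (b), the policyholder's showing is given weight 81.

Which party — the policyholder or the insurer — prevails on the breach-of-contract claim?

insurer

— Issue I —
Stage I.1 — burden on policyholder; standard: a clear and cogent showing (weight is at least 68).
    (a): 72 ≥ 68 [met]
    (b): 81 − 16 = 65 < 68 [not met]
  The policyholder does not carry Stage I.1.
So the insurer prevails on this issue.
— Issue II —
Stage II.1 — burden on policyholder; standard: a clear and cogent showing (weight exceeds 73).
    (f): 92 − 27 = 65 ≤ 73 [not met]
    (g): 74 − 10 = 64 ≤ 73 [not met]
  Stage II.1 not carried; the policyholder fails its burden.
The analysis ends at Stage II.1; the insurer prevails on this issue.
Per-issue: Issue I → insurer; Issue II → insurer. The policyholder must prevail on at least one issue; overall, the insurer prevails.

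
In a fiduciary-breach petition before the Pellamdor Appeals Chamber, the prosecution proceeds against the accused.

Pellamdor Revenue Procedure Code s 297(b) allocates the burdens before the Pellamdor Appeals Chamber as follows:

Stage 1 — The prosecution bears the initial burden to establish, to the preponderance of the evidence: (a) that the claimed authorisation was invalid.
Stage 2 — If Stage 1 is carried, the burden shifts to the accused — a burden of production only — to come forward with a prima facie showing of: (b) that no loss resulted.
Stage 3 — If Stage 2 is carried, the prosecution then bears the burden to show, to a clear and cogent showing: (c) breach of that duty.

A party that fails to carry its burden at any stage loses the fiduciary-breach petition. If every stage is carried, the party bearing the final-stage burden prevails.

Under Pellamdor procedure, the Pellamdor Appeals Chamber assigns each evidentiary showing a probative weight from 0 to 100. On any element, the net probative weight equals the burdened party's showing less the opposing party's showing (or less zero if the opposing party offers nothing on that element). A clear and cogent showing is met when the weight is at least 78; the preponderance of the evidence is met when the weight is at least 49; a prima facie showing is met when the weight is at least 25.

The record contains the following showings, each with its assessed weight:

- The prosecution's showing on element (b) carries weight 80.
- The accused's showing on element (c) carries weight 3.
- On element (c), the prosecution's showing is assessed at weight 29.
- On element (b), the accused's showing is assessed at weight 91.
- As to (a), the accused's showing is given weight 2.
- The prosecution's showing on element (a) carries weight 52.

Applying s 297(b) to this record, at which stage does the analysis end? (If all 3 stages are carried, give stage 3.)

At Stage 1 the prosecution must meet the preponderance of the evidence (weight is at least 49): on (a) the weight is 52 less the opposing 2 gives net 50, which does reach 49, so (a) meets the standard.
  The prosecution carries Stage 1; the accused now bears the burden.
At Stage 2 the accused must meet a prima facie showing (weight is at least 25): on (b) the weight is 91 less the opposing 80 gives net 11, < 25, so (b) does not meet the standard.
  The accused does not carry Stage 2.
The analysis ends at Stage 2; the prosecution prevails.

stage 2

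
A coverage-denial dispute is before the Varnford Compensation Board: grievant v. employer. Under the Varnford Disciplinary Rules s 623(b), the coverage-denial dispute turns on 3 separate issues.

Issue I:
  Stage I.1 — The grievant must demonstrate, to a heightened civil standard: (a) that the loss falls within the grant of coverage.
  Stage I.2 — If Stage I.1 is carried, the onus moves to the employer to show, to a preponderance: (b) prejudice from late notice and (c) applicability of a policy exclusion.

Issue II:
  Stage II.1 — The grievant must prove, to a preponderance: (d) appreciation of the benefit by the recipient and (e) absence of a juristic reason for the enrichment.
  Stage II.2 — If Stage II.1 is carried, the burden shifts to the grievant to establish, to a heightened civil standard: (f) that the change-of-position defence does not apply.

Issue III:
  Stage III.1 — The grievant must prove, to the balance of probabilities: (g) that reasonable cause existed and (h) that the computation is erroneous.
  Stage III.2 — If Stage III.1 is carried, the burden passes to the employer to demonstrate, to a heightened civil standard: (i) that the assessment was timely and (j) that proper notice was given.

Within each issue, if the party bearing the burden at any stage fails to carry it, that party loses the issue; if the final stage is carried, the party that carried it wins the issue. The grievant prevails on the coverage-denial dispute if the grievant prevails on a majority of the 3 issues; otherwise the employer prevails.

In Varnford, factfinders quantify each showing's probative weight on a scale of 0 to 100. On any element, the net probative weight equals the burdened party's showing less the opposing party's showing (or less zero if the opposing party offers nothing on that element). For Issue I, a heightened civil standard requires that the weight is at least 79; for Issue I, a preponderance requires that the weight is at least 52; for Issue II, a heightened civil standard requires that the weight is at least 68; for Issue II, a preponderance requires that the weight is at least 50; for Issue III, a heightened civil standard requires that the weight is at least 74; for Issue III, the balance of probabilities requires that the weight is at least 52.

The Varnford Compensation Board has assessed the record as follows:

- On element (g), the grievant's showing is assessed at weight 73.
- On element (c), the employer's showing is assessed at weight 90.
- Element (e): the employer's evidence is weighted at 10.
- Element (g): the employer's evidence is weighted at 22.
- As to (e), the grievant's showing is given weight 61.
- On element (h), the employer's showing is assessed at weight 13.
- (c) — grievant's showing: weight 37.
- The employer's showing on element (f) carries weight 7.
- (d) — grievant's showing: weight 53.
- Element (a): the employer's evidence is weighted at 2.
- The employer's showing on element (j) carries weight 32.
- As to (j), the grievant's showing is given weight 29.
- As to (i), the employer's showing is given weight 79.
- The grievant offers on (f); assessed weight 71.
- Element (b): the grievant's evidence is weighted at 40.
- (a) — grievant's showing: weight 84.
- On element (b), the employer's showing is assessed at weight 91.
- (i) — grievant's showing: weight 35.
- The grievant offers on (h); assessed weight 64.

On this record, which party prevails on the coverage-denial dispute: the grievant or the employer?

— Issue I —
Stage I.1 (grievant, a heightened civil standard, weight is at least 79): (a) net 84−2=82 ≥ 79 — meets.
  Stage I.1 is satisfied; the onus moves to the employer.
Stage I.2 (employer, a preponderance, weight is at least 52): (b) net 91−40=51 < 52 — fails; (c) net 90−37=53 ≥ 52 — meets.
  Stage I.2 not carried; the employer fails its burden.
The analysis ends at Stage I.2; the grievant prevails on this issue.
— Issue II —
At Stage II.1 the grievant must meet a preponderance (weight is at least 50): on (d) the weight is 53, which does reach 50, so (d) meets the standard; on (e) the weight is 61 less the opposing 10 gives net 51, which does reach 50, so (e) meets the standard.
  Stage II.1 is satisfied; the grievant continues to bear the burden.
At Stage II.2 the grievant must meet a heightened civil standard (weight is at least 68): on (f) the weight is 71 less the opposing 7 gives net 64, which does not reach 68, so (f) does not meet the standard.
  Stage II.2 not carried; the grievant fails its burden.
The employer prevails on this issue.
— Issue III —
At Stage III.1 the grievant must meet the balance of probabilities (weight is at least 52): on (g) the weight is 73 less the opposing 22 gives net 51, which does not reach 52, so (g) does not meet the standard; on (h) the weight is 64 less the opposing 13 gives net 51, < 52, so (h) does not meet the standard.
  Stage III.1 not carried; the grievant fails its burden.
So the employer prevails on this issue.
Per-issue: Issue I → grievant; Issue II → employer; Issue III → employer. The grievant must prevail on a majority of issues; overall, the employer prevails.

employer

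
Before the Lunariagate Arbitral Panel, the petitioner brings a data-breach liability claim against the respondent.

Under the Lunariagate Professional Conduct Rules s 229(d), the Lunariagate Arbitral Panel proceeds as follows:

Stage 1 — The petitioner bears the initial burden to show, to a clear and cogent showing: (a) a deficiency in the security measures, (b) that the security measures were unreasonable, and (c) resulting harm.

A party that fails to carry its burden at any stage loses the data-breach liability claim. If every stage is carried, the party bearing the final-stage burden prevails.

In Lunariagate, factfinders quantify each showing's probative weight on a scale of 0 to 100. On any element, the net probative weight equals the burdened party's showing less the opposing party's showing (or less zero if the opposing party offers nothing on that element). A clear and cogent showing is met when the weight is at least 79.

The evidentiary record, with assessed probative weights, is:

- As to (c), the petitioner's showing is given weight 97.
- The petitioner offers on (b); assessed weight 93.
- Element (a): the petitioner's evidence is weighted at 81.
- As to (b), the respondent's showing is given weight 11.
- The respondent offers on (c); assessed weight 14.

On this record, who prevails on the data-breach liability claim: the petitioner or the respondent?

petitioner

Stage 1 (petitioner, a clear and cogent showing, weight is at least 79): (a) 81 ≥ 79 — meets; (b) net 93−11=82 ≥ 79 — meets; (c) net 97−14=83 ≥ 79 — meets.
  All elements met at the final stage.
All stages carried — the petitioner prevails.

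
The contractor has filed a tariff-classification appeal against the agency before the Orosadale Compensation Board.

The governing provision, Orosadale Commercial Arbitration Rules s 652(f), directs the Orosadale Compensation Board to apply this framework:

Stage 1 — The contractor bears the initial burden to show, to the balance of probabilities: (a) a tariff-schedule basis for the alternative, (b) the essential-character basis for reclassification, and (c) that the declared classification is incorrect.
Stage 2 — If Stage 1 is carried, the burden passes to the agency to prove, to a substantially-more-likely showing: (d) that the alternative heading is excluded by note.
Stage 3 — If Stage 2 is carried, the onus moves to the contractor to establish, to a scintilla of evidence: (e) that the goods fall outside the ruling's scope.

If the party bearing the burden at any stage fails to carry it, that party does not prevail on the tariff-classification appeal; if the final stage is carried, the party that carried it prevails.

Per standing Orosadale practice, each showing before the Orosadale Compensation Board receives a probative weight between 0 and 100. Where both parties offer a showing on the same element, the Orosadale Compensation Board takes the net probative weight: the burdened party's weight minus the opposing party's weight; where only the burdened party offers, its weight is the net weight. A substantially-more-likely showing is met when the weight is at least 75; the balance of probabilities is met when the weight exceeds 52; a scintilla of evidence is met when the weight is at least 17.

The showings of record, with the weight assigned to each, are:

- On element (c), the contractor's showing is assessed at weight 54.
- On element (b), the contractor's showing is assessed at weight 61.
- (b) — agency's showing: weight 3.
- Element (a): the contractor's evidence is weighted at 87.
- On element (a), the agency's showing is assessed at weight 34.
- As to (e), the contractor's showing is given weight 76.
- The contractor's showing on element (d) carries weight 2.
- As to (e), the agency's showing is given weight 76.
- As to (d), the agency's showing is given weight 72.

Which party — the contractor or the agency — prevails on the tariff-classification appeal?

contractor

At Stage 1 the contractor must meet the balance of probabilities (weight exceeds 52): on (a) the weight is 87 less the opposing 34 gives net 53, which does exceed 52, so (a) meets the standard; on (b) the weight is 61 less the opposing 3 gives net 58, > 52, so (b) meets the standard; on (c) the weight is 54, > 52, so (c) meets the standard.
  Stage 1 is satisfied; the onus moves to the agency.
At Stage 2 the agency must meet a substantially-more-likely showing (weight is at least 75): on (d) the weight is 72 less the opposing 2 gives net 70, < 75, so (d) does not meet the standard.
  The agency does not carry Stage 2.
So the contractor prevails.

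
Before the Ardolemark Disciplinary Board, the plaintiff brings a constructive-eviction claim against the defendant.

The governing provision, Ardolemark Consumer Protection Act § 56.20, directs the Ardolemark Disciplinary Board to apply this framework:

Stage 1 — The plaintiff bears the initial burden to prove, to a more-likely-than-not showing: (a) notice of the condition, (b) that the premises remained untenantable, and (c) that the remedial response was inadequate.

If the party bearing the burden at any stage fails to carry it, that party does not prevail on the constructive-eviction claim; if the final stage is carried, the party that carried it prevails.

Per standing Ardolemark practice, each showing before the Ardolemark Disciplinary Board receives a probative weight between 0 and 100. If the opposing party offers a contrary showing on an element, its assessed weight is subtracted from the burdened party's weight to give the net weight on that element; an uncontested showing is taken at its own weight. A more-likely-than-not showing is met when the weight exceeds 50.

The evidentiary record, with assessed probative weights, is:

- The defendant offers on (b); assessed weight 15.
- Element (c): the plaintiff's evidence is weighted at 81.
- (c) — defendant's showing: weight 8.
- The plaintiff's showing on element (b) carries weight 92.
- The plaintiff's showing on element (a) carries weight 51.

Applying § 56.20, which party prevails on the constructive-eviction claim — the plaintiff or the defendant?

Stage 1 (plaintiff, a more-likely-than-not showing, weight exceeds 50): (a) 51 > 50 — meets; (b) net 92−15=77 > 50 — meets; (c) net 81−8=73 > 50 — meets.
  All elements met at the final stage.
Every stage carried; the plaintiff prevails.

plaintiff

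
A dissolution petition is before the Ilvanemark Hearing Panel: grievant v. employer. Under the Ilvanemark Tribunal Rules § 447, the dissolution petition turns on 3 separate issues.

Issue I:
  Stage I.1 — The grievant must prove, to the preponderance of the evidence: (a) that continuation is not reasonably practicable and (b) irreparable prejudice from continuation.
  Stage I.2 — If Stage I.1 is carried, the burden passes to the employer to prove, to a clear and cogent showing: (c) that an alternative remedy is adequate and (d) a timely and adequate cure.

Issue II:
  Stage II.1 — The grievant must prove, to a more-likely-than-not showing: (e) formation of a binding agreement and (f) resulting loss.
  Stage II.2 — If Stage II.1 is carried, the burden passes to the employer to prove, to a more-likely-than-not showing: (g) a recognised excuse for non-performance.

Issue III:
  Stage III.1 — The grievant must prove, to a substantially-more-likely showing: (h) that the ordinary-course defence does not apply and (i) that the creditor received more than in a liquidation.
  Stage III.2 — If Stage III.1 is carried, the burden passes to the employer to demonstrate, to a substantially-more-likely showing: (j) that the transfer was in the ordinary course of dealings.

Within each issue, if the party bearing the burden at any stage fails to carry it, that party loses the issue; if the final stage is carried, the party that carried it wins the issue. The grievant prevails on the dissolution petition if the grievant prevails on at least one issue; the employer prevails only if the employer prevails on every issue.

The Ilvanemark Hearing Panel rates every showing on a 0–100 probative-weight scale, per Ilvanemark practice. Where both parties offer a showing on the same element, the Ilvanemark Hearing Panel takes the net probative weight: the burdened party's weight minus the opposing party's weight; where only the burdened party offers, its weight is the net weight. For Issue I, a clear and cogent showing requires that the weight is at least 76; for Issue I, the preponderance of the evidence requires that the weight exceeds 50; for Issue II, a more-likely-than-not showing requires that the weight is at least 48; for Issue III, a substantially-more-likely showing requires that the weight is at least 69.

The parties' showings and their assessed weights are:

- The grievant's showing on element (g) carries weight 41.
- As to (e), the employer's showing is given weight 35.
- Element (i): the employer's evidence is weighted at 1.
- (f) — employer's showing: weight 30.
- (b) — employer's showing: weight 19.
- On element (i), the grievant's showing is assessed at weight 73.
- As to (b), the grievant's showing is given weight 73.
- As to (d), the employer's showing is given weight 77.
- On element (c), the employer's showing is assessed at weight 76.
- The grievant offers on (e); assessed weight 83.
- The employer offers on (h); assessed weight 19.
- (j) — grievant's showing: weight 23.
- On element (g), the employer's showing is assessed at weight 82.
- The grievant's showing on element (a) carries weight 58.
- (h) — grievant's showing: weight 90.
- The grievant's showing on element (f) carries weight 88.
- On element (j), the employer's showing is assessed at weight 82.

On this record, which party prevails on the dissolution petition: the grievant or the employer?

grievant

— Issue I —
Stage I.1 (grievant, the preponderance of the evidence, weight exceeds 50): (a) 58 > 50 — meets; (b) net 73−19=54 > 50 — meets.
  Stage I.1 carried; the burden shifts to the employer.
Stage I.2 (employer, a clear and cogent showing, weight is at least 76): (c) 76 ≥ 76 — meets; (d) 77 ≥ 76 — meets.
  Stage I.2 carried; the final stage is satisfied.
All stages carried — the employer prevails on this issue.
— Issue II —
Stage II.1 (grievant, a more-likely-than-not showing, weight is at least 48): (e) net 83−35=48 ≥ 48 — meets; (f) net 88−30=58 ≥ 48 — meets.
  The grievant carries Stage II.1; the employer now bears the burden.
Stage II.2 (employer, a more-likely-than-not showing, weight is at least 48): (g) net 82−41=41 < 48 — fails.
  The employer does not carry Stage II.2.
So the grievant prevails on this issue.
— Issue III —
At Stage III.1 the grievant must meet a substantially-more-likely showing (weight is at least 69): on (h) the weight is 90 less the opposing 19 gives net 71, ≥ 69, so (h) meets the standard; on (i) the weight is 73 less the opposing 1 gives net 72, ≥ 69, so (i) meets the standard.
  Stage III.1 is satisfied; the onus moves to the employer.
At Stage III.2 the employer must meet a substantially-more-likely showing (weight is at least 69): on (j) the weight is 82 less the opposing 23 gives net 59, < 69, so (j) does not meet the standard.
  Stage III.2 not carried; the employer fails its burden.
So the grievant prevails on this issue.
Per-issue: Issue I → employer; Issue II → grievant; Issue III → grievant. The grievant must prevail on at least one issue; overall, the grievant prevails.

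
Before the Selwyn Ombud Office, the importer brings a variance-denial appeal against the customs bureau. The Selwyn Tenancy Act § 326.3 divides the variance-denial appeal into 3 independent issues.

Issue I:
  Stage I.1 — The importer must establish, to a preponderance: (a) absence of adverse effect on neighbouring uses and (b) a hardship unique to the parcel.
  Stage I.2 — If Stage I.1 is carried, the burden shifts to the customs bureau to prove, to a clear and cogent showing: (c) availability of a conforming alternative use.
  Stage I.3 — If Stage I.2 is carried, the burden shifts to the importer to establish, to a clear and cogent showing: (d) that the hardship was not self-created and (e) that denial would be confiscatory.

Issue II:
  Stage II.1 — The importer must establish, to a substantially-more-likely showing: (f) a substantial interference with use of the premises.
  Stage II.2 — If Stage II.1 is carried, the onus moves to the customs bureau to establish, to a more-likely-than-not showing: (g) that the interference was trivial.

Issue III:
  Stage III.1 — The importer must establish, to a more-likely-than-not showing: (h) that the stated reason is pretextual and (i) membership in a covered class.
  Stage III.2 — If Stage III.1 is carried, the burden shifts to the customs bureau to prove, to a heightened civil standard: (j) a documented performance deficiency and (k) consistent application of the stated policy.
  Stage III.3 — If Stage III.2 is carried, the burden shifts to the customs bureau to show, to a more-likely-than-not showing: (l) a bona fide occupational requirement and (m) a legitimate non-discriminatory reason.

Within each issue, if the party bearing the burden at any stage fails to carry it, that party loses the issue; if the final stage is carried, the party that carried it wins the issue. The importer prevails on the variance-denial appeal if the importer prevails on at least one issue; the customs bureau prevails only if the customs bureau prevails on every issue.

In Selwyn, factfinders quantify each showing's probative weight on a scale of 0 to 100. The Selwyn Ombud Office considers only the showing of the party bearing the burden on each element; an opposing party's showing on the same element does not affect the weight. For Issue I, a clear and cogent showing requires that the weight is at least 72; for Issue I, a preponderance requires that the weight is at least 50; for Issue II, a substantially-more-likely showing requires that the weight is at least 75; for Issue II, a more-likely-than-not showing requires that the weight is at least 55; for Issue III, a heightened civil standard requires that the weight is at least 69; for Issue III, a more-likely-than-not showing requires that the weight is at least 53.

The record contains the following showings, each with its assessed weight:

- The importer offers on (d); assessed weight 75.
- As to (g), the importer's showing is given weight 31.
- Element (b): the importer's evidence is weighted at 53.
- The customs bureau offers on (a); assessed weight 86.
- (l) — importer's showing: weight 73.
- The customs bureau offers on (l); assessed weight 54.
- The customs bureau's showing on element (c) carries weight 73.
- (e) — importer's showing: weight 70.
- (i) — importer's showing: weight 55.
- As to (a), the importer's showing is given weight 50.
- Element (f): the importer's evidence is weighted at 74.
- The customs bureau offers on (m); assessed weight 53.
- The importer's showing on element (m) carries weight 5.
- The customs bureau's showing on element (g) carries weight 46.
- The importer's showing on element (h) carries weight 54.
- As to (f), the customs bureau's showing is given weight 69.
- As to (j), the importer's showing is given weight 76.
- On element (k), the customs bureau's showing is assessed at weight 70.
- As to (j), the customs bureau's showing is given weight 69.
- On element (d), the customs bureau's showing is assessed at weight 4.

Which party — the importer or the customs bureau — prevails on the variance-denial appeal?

— Issue I —
At Stage I.1 the importer must meet a preponderance (weight is at least 50): on (a) the weight is 50 (the customs bureau's 86 is given no effect), which does reach 50, so (a) meets the standard; on (b) the weight is 53, which does reach 50, so (b) meets the standard.
  The importer carries Stage I.1; the customs bureau now bears the burden.
At Stage I.2 the customs bureau must meet a clear and cogent showing (weight is at least 72): on (c) the weight is 73, ≥ 72, so (c) meets the standard.
  All elements met. The burden passes to the importer.
At Stage I.3 the importer must meet a clear and cogent showing (weight is at least 72): on (d) the weight is 75 (the customs bureau's 4 is given no effect), which does reach 72, so (d) meets the standard; on (e) the weight is 70, < 72, so (e) does not meet the standard.
  Not every element is met, so the importer fails to carry Stage I.3.
The analysis ends at Stage I.3; the customs bureau prevails on this issue.
— Issue II —
Stage II.1 — burden on importer; standard: a substantially-more-likely showing (weight is at least 75).
    (f): 74 (customs bureau's 69 disregarded) < 75 [not met]
  Stage II.1 not carried; the importer fails its burden.
So the customs bureau prevails on this issue.
— Issue III —
At Stage III.1 the importer must meet a more-likely-than-not showing (weight is at least 53): on (h) the weight is 54, ≥ 53, so (h) meets the standard; on (i) the weight is 55, which does reach 53, so (i) meets the standard.
  The importer carries Stage III.1; the customs bureau now bears the burden.
At Stage III.2 the customs bureau must meet a heightened civil standard (weight is at least 69): on (j) the weight is 69 (the importer's 76 is given no effect), which does reach 69, so (j) meets the standard; on (k) the weight is 70, which does reach 69, so (k) meets the standard.
  Stage III.2 carried; the burden remains with the customs bureau.
At Stage III.3 the customs bureau must meet a more-likely-than-not showing (weight is at least 53): on (l) the weight is 54 (the importer's 73 is given no effect), ≥ 53, so (l) meets the standard; on (m) the weight is 53 (the importer's 5 is given no effect), which does reach 53, so (m) meets the standard.
  The customs bureau carries the last stage.
All stages carried — the customs bureau prevails on this issue.
Per-issue: Issue I → customs bureau; Issue II → customs bureau; Issue III → customs bureau. The importer must prevail on at least one issue; overall, the customs bureau prevails.

customs bureau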